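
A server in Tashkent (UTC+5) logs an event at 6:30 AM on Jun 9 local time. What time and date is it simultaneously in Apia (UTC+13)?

In UTC: 6:30 AM − 5:00 = 1:30 AM on Jun 9.
Apia is UTC+13:00: 1:30 AM + 13:00 = 2:30 PM on Jun 9.

2:30 PM on June 9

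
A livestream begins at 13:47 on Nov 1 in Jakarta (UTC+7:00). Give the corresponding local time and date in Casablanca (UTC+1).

07:47 on November 1

In UTC: 13:47 − 7:00 = 06:47 on Nov 1.
Casablanca is UTC+1:00: 06:47 + 1:00 = 07:47 on Nov 1.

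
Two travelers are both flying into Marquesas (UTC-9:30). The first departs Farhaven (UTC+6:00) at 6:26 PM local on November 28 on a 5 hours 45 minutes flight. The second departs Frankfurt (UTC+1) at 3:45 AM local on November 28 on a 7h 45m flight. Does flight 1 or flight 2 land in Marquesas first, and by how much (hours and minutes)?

Flight 1 in UTC: 6:26 PM − 6:00 = 12:26 PM on Nov 28.
+5 hours 45 minutes → arrive 6:11 PM UTC on Nov 28.
Flight 2 in UTC: 3:45 AM − 1:00 = 2:45 AM on Nov 28.
+7 hours 45 minutes → arrive 10:30 AM UTC on Nov 28.
Flight 2 lands earlier by 7 hours 41 minutes.

the second, by 7 hours 41 minutes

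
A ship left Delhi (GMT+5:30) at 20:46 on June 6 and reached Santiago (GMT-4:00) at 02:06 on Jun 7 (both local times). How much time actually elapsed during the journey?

Santiago is 9:30 behind Delhi.
Clock-face elapsed time (ignoring zones) is 5 hours 20 minutes.
Actual elapsed = 5 hours 20 minutes + 9:30 = 14 hours 50 minutes.

14 hours 50 minutes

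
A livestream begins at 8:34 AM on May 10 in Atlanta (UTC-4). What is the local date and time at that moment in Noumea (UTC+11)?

In UTC: 8:34 AM + 4:00 = 12:34 PM on May 10.
Noumea is UTC+11:00: 12:34 PM + 11:00 = 11:34 PM on May 10.

11:34 PM on May 10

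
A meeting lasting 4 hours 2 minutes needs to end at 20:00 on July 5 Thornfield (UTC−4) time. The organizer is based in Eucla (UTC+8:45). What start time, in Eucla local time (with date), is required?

Target end time in UTC: 20:00 + 4:00 = 00:00 on Jul 6.
Subtract 4 hours 2 minutes → start 19:58 UTC on Jul 5.
Eucla is UTC+8:45: 19:58 + 8:45 = 04:43 on Jul 6.

04:43 on July 6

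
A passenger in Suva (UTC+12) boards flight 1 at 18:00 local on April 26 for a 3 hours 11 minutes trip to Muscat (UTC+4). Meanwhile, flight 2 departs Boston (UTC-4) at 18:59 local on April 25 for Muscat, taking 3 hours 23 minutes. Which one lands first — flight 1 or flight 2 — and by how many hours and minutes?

Flight 1 in UTC: 18:00 − 12:00 = 06:00 on Apr 26.
+3 hours 11 minutes → arrive 09:11 UTC on Apr 26.
Flight 2 in UTC: 18:59 + 4:00 = 22:59 on Apr 25.
+3 hours and 23 minutes → arrive 02:22 UTC on Apr 26.
Flight 2 lands earlier by 6 hours 49 minutes.

the second, by 6 hours 49 minutes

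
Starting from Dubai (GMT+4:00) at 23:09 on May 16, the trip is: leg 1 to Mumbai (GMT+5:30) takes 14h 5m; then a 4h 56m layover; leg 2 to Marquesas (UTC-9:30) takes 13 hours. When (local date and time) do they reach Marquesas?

17:40 on May 17

Convert departure to UTC: 23:09 − 4:00 = 19:09 UTC on May 16.
Add 14 hours 5 minutes leg 1 → 09:14 UTC (May 17).
Add 4 hours and 56 minutes layover in Mumbai → 14:10 UTC.
Add 13 hours leg 2 → 03:10 UTC (May 18).
Marquesas is UTC−9:30, so local arrival = 03:10 − 9:30 = 17:40 on May 17.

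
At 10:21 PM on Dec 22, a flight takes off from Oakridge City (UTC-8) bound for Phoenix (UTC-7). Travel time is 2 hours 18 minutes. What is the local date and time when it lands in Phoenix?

Convert departure to UTC: 10:21 PM + 8:00 = 6:21 AM UTC on Dec 23.
Add 2 hours and 18 minutes travel time → 8:39 AM UTC.
Phoenix is UTC−7:00, so local arrival = 8:39 AM − 7:00 = 1:39 AM on Dec 23.

1:39 AM on Dec 23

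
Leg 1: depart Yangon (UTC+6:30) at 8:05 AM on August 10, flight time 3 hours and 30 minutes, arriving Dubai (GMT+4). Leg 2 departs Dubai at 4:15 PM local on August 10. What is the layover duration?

Convert departure to UTC: 8:05 AM − 6:30 = 1:35 AM UTC on Aug 10.
Add 3 hours 30 minutes flight time → 5:05 AM UTC.
Dubai is UTC+4:00, so local arrival = 5:05 AM + 4:00 = 9:05 AM on Aug 10.
Layover = 4:15 PM − 9:05 AM = 7 hours 10 minutes.

7 hours 10 minutes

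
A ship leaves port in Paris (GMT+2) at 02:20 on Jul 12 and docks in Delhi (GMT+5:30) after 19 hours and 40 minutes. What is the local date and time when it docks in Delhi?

Convert departure to UTC: 02:20 − 2:00 = 00:20 UTC on Jul 12.
Add 19 hours and 40 minutes travel time → 20:00 UTC.
Delhi is UTC+5:30, so local arrival = 20:00 + 5:30 = 01:30 on Jul 13.

01:30 on July 13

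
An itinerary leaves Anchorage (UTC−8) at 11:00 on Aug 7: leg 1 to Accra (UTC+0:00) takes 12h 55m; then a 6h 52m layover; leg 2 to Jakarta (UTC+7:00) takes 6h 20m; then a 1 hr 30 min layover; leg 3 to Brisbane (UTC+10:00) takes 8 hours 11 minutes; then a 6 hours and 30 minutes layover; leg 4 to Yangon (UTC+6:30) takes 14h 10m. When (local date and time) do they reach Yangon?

09:58 on August 10

Convert departure to UTC: 11:00 + 8:00 = 19:00 UTC on Aug 7.
Add 12 hours and 55 minutes leg 1 → 07:55 UTC (Aug 8).
Add 6 hours 52 minutes layover in Accra → 14:47 UTC.
Add 6 hours and 20 minutes leg 2 → 21:07 UTC.
Add 1 hour and 30 minutes layover in Jakarta → 22:37 UTC.
Add 8 hours and 11 minutes leg 3 → 06:48 UTC (Aug 9).
Add 6 hours and 30 minutes layover in Brisbane → 13:18 UTC.
Add 14 hours 10 minutes leg 4 → 03:28 UTC (Aug 10).
Yangon is UTC+6:30, so local arrival = 03:28 + 6:30 = 09:58 on Aug 10.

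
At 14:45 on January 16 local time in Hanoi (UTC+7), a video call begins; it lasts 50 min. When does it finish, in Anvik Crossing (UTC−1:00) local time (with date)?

Convert start to UTC: 14:45 − 7:00 = 07:45 UTC on Jan 16.
Add 50 minutes duration → 08:35 UTC.
Anvik Crossing is UTC−1:00, so local end time = 08:35 − 1:00 = 07:35 on Jan 16.

07:35 on Jan 16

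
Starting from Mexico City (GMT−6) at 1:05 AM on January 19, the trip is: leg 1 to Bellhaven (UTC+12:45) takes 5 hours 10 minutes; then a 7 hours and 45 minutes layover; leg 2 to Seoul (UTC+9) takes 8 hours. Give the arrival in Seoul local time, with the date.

Convert departure to UTC: 1:05 AM + 6:00 = 7:05 AM UTC on Jan 19.
Add 5 hours 10 minutes leg 1 → 12:15 PM UTC.
Add 7 hours 45 minutes layover in Bellhaven → 8:00 PM UTC.
Add 8 hours leg 2 → 4:00 AM UTC (Jan 20).
Seoul is UTC+9:00, so local arrival = 4:00 AM + 9:00 = 1:00 PM on Jan 20.

1:00 PM on Jan 20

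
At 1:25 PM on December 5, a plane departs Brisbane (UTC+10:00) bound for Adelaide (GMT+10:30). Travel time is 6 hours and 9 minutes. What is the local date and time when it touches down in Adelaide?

8:04 PM on December 5

Convert departure to UTC: 1:25 PM − 10:00 = 3:25 AM UTC on Dec 5.
Add 6 hours and 9 minutes travel time → 9:34 AM UTC.
Adelaide is UTC+10:30, so local arrival = 9:34 AM + 10:30 = 8:04 PM on Dec 5.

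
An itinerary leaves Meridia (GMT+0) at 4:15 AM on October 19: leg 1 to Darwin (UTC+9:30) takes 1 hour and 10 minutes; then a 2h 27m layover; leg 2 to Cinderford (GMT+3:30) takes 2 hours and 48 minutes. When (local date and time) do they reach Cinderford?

2:10 PM on October 19

Meridia is at UTC+0, so departure is already 4:15 AM UTC on Oct 19.
Add 1 hour and 10 minutes leg 1 → 5:25 AM UTC.
Add 2 hours and 27 minutes layover in Darwin → 7:52 AM UTC.
Add 2 hours and 48 minutes leg 2 → 10:40 AM UTC.
Cinderford is UTC+3:30, so local arrival = 10:40 AM + 3:30 = 2:10 PM on Oct 19.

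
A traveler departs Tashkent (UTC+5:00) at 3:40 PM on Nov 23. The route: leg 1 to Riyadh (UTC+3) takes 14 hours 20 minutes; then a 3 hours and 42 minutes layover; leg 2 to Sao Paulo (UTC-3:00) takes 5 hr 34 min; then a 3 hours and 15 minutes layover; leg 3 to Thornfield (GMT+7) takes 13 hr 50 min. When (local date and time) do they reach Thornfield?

10:21 AM on November 25

Convert departure to UTC: 3:40 PM − 5:00 = 10:40 AM UTC on Nov 23.
Add 14 hours and 20 minutes leg 1 → 1:00 AM UTC (Nov 24).
Add 3 hours and 42 minutes layover in Riyadh → 4:42 AM UTC.
Add 5 hours and 34 minutes leg 2 → 10:16 AM UTC.
Add 3 hours and 15 minutes layover in Sao Paulo → 1:31 PM UTC.
Add 13 hours 50 minutes leg 3 → 3:21 AM UTC (Nov 25).
Thornfield is UTC+7:00, so local arrival = 3:21 AM + 7:00 = 10:21 AM on Nov 25.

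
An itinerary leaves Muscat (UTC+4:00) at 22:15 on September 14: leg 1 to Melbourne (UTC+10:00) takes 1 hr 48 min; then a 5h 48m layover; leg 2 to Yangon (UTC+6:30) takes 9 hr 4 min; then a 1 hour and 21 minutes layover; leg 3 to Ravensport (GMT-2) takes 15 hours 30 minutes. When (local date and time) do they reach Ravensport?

Convert departure to UTC: 22:15 − 4:00 = 18:15 UTC on Sep 14.
Add 1 hour and 48 minutes leg 1 → 20:03 UTC.
Add 5 hours 48 minutes layover in Melbourne → 01:51 UTC (Sep 15).
Add 9 hours 4 minutes leg 2 → 10:55 UTC.
Add 1 hour 21 minutes layover in Yangon → 12:16 UTC.
Add 15 hours and 30 minutes leg 3 → 03:46 UTC (Sep 16).
Ravensport is UTC−2:00, so local arrival = 03:46 − 2:00 = 01:46 on Sep 16.

01:46 on Sep 16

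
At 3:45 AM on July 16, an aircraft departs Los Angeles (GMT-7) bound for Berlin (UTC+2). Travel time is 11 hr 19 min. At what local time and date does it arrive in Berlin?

12:04 AM on July 17

Berlin is 9:00 ahead of Los Angeles.
After 11 hours and 19 minutes it is 3:04 PM in Los Angeles.
Shift by the zone difference: 3:04 PM + 9:00 = 12:04 AM on Jul 17 in Berlin.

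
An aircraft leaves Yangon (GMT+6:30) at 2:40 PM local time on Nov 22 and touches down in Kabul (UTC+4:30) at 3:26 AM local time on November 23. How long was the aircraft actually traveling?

14 hours 46 minutes

Kabul is 2:00 behind Yangon.
Clock-face elapsed time (ignoring zones) is 12 hours 46 minutes.
Actual elapsed = 12 hours 46 minutes + 2:00 = 14 hours 46 minutes.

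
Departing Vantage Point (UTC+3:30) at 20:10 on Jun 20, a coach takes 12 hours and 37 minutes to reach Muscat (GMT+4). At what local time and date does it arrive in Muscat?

Convert departure to UTC: 20:10 − 3:30 = 16:40 UTC on Jun 20.
Add 12 hours 37 minutes travel time → 05:17 UTC (Jun 21).
Muscat is UTC+4:00, so local arrival = 05:17 + 4:00 = 09:17 on Jun 21.

09:17 on June 21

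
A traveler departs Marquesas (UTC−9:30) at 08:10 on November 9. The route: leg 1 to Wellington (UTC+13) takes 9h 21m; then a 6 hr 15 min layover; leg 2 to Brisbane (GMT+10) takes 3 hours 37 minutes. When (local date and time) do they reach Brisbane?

Convert departure to UTC: 08:10 + 9:30 = 17:40 UTC on Nov 9.
Add 9 hours and 21 minutes leg 1 → 03:01 UTC (Nov 10).
Add 6 hours and 15 minutes layover in Wellington → 09:16 UTC.
Add 3 hours 37 minutes leg 2 → 12:53 UTC.
Brisbane is UTC+10:00, so local arrival = 12:53 + 10:00 = 22:53 on Nov 10.

22:53 on Nov 10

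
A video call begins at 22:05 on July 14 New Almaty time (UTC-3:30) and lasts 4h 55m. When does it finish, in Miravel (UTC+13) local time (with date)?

19:30 on Jul 15

Convert start to UTC: 22:05 + 3:30 = 01:35 UTC on Jul 15.
Add 4 hours and 55 minutes duration → 06:30 UTC.
Miravel is UTC+13:00, so local end time = 06:30 + 13:00 = 19:30 on Jul 15.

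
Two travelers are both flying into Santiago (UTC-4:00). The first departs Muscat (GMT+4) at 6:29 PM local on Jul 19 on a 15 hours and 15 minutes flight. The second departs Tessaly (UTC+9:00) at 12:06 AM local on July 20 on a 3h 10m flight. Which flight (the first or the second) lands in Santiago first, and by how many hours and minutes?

the second, by 11 hours 28 minutes

Flight 1 in UTC: 6:29 PM − 4:00 = 2:29 PM on Jul 19.
+15 hours and 15 minutes → arrive 5:44 AM UTC on Jul 20.
Flight 2 in UTC: 12:06 AM − 9:00 = 3:06 PM on Jul 19.
+3 hours 10 minutes → arrive 6:16 PM UTC on Jul 19.
Flight 2 lands earlier by 11 hours 28 minutes.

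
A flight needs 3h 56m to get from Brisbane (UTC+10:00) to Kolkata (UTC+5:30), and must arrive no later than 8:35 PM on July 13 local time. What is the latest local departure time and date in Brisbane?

9:09 PM on July 13

Target arrival in UTC: 8:35 PM − 5:30 = 3:05 PM on Jul 13.
Subtract 3 hours and 56 minutes → departure 11:09 AM UTC on Jul 13.
Brisbane is UTC+10:00: 11:09 AM + 10:00 = 9:09 PM on Jul 13.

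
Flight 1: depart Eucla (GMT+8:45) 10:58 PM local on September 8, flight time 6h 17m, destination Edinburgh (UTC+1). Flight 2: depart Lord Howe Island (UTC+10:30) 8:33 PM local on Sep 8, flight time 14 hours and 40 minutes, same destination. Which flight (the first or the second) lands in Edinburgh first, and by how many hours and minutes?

Flight 1 in UTC: 10:58 PM − 8:45 = 2:13 PM on Sep 8.
+6 hours and 17 minutes → arrive 8:30 PM UTC on Sep 8.
Flight 2 in UTC: 8:33 PM − 10:30 = 10:03 AM on Sep 8.
+14 hours and 40 minutes → arrive 12:43 AM UTC on Sep 9.
Flight 1 lands earlier by 4 hours 13 minutes.

the first, by 4 hours 13 minutes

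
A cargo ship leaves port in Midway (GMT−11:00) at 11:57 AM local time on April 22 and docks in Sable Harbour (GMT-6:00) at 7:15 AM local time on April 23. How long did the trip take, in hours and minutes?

Departure in UTC: 11:57 AM + 11:00 = 10:57 PM on Apr 22.
Arrival in UTC: 7:15 AM + 6:00 = 1:15 PM on Apr 23.
Elapsed = 1:15 PM − 10:57 PM (+1 day) = 14 hours 18 minutes.

14 hours 18 minutes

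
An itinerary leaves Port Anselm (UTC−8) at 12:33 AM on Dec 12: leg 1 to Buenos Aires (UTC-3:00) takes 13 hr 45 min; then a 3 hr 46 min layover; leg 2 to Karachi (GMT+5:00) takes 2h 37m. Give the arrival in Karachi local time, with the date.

9:41 AM on Dec 13

Convert departure to UTC: 12:33 AM + 8:00 = 8:33 AM UTC on Dec 12.
Add 13 hours and 45 minutes leg 1 → 10:18 PM UTC.
Add 3 hours and 46 minutes layover in Buenos Aires → 2:04 AM UTC (Dec 13).
Add 2 hours and 37 minutes leg 2 → 4:41 AM UTC.
Karachi is UTC+5:00, so local arrival = 4:41 AM + 5:00 = 9:41 AM on Dec 13.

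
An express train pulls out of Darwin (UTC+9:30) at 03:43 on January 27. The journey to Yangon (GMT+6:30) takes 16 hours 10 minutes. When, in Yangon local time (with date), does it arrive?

Convert departure to UTC: 03:43 − 9:30 = 18:13 UTC on Jan 26.
Add 16 hours 10 minutes travel time → 10:23 UTC (Jan 27).
Yangon is UTC+6:30, so local arrival = 10:23 + 6:30 = 16:53 on Jan 27.

16:53 on January 27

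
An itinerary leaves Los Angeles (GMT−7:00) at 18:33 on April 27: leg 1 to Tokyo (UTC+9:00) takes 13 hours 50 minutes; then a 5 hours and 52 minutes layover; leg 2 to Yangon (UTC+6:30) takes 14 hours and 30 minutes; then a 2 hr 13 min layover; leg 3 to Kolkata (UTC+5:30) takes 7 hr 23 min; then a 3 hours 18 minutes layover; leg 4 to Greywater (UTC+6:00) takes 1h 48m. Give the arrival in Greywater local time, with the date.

Convert departure to UTC: 18:33 + 7:00 = 01:33 UTC on Apr 28.
Add 13 hours 50 minutes leg 1 → 15:23 UTC.
Add 5 hours 52 minutes layover in Tokyo → 21:15 UTC.
Add 14 hours and 30 minutes leg 2 → 11:45 UTC (Apr 29).
Add 2 hours and 13 minutes layover in Yangon → 13:58 UTC.
Add 7 hours and 23 minutes leg 3 → 21:21 UTC.
Add 3 hours 18 minutes layover in Kolkata → 00:39 UTC (Apr 30).
Add 1 hour 48 minutes leg 4 → 02:27 UTC.
Greywater is UTC+6:00, so local arrival = 02:27 + 6:00 = 08:27 on Apr 30.

08:27 on Apr 30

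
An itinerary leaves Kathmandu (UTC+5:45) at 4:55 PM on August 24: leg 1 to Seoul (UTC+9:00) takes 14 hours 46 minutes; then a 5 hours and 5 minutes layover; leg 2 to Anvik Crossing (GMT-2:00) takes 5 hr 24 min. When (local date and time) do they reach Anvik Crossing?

Convert departure to UTC: 4:55 PM − 5:45 = 11:10 AM UTC on Aug 24.
Add 14 hours 46 minutes leg 1 → 1:56 AM UTC (Aug 25).
Add 5 hours 5 minutes layover in Seoul → 7:01 AM UTC.
Add 5 hours and 24 minutes leg 2 → 12:25 PM UTC.
Anvik Crossing is UTC−2:00, so local arrival = 12:25 PM − 2:00 = 10:25 AM on Aug 25.

10:25 AM on Aug 25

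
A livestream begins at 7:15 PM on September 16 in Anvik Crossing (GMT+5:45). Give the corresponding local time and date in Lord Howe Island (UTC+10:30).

12:00 AM on Sep 17

In UTC: 7:15 PM − 5:45 = 1:30 PM on Sep 16.
Lord Howe Island is UTC+10:30: 1:30 PM + 10:30 = 12:00 AM on Sep 17.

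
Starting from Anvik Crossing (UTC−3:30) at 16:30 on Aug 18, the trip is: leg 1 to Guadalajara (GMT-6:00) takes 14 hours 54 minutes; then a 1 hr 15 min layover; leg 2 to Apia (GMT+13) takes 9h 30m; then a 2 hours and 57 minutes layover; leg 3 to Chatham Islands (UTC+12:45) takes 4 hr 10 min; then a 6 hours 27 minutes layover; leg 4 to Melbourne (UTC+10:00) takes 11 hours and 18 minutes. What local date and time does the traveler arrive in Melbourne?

Convert departure to UTC: 16:30 + 3:30 = 20:00 UTC on Aug 18.
Add 14 hours 54 minutes leg 1 → 10:54 UTC (Aug 19).
Add 1 hour 15 minutes layover in Guadalajara → 12:09 UTC.
Add 9 hours and 30 minutes leg 2 → 21:39 UTC.
Add 2 hours and 57 minutes layover in Apia → 00:36 UTC (Aug 20).
Add 4 hours 10 minutes leg 3 → 04:46 UTC.
Add 6 hours and 27 minutes layover in Chatham Islands → 11:13 UTC.
Add 11 hours and 18 minutes leg 4 → 22:31 UTC.
Melbourne is UTC+10:00, so local arrival = 22:31 + 10:00 = 08:31 on Aug 21.

08:31 on August 21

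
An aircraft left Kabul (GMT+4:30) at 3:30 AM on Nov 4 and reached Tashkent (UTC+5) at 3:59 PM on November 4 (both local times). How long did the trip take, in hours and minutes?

11 hours 59 minutes

Departure in UTC: 3:30 AM − 4:30 = 11:00 PM on Nov 3.
Arrival in UTC: 3:59 PM − 5:00 = 10:59 AM on Nov 4.
Elapsed = 10:59 AM − 11:00 PM (+1 day) = 11 hours 59 minutes.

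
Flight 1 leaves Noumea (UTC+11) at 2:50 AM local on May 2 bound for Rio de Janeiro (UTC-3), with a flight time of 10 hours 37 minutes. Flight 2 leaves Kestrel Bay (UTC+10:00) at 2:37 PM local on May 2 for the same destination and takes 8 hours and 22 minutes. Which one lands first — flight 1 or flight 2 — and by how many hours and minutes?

the first, by 10 hours 32 minutes

Flight 1 in UTC: 2:50 AM − 11:00 = 3:50 PM on May 1.
+10 hours 37 minutes → arrive 2:27 AM UTC on May 2.
Flight 2 in UTC: 2:37 PM − 10:00 = 4:37 AM on May 2.
+8 hours and 22 minutes → arrive 12:59 PM UTC on May 2.
Flight 1 lands earlier by 10 hours 32 minutes.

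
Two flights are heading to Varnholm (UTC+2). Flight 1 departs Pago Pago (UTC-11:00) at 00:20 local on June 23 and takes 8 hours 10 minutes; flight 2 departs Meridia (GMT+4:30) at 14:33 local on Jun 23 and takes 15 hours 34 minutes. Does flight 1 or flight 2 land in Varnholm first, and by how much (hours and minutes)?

Flight 1 in UTC: 00:20 + 11:00 = 11:20 on Jun 23.
+8 hours 10 minutes → arrive 19:30 UTC on Jun 23.
Flight 2 in UTC: 14:33 − 4:30 = 10:03 on Jun 23.
+15 hours and 34 minutes → arrive 01:37 UTC on Jun 24.
Flight 1 lands earlier by 6 hours 7 minutes.

the first, by 6 hours 7 minutes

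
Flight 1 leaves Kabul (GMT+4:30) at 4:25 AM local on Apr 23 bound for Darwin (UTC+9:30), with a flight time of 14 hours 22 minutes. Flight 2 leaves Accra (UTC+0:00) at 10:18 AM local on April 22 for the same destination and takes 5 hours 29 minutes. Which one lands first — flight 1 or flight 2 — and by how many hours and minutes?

the second, by 22 hours 30 minutes

Flight 1 in UTC: 4:25 AM − 4:30 = 11:55 PM on Apr 22.
+14 hours 22 minutes → arrive 2:17 PM UTC on Apr 23.
Flight 2 departs at 10:18 AM UTC (Apr 22).
+5 hours 29 minutes → arrive 3:47 PM UTC on Apr 22.
Flight 2 lands earlier by 22 hours 30 minutes.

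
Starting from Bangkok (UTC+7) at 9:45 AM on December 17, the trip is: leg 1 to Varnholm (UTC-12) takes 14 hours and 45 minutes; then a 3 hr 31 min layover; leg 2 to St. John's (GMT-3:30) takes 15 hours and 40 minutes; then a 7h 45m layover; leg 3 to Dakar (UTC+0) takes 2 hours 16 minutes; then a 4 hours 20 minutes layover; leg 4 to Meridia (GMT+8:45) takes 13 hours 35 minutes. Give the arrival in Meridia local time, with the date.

Convert departure to UTC: 9:45 AM − 7:00 = 2:45 AM UTC on Dec 17.
Add 14 hours 45 minutes leg 1 → 5:30 PM UTC.
Add 3 hours 31 minutes layover in Varnholm → 9:01 PM UTC.
Add 15 hours 40 minutes leg 2 → 12:41 PM UTC (Dec 18).
Add 7 hours 45 minutes layover in St. John's → 8:26 PM UTC.
Add 2 hours and 16 minutes leg 3 → 10:42 PM UTC.
Add 4 hours 20 minutes layover in Dakar → 3:02 AM UTC (Dec 19).
Add 13 hours 35 minutes leg 4 → 4:37 PM UTC.
Meridia is UTC+8:45, so local arrival = 4:37 PM + 8:45 = 1:22 AM on Dec 20.

1:22 AM on December 20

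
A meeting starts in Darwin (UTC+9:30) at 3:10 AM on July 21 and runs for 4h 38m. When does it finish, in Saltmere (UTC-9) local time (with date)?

1:18 PM on July 20

Saltmere is 18:30 behind Darwin.
After 4 hours and 38 minutes it is 7:48 AM in Darwin.
Shift by the zone difference: 7:48 AM − 18:30 = 1:18 PM on Jul 20 in Saltmere.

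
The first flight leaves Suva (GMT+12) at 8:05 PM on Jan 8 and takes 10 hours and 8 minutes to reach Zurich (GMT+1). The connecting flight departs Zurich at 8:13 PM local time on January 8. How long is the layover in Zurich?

1 hour

Convert departure to UTC: 8:05 PM − 12:00 = 8:05 AM UTC on Jan 8.
Add 10 hours and 8 minutes flight time → 6:13 PM UTC.
Zurich is UTC+1:00, so local arrival = 6:13 PM + 1:00 = 7:13 PM on Jan 8.
Layover = 8:13 PM − 7:13 PM = 1 hour.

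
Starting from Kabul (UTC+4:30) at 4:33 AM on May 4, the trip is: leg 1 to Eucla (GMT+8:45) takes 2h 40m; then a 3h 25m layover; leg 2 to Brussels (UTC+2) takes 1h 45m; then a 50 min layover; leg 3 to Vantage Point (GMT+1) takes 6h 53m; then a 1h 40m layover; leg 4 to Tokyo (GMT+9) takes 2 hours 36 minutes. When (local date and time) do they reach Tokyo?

Convert departure to UTC: 4:33 AM − 4:30 = 12:03 AM UTC on May 4.
Add 2 hours and 40 minutes leg 1 → 2:43 AM UTC.
Add 3 hours 25 minutes layover in Eucla → 6:08 AM UTC.
Add 1 hour 45 minutes leg 2 → 7:53 AM UTC.
Add 50 minutes layover in Brussels → 8:43 AM UTC.
Add 6 hours 53 minutes leg 3 → 3:36 PM UTC.
Add 1 hour 40 minutes layover in Vantage Point → 5:16 PM UTC.
Add 2 hours and 36 minutes leg 4 → 7:52 PM UTC.
Tokyo is UTC+9:00, so local arrival = 7:52 PM + 9:00 = 4:52 AM on May 5.

4:52 AM on May 5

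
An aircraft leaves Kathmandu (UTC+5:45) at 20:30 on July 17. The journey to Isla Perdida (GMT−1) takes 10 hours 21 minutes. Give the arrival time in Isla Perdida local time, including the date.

00:06 on July 18

Isla Perdida is 6:45 behind Kathmandu.
After 10 hours and 21 minutes it is 06:51 (Jul 18) in Kathmandu.
Shift by the zone difference: 06:51 − 6:45 = 00:06 on Jul 18 in Isla Perdida.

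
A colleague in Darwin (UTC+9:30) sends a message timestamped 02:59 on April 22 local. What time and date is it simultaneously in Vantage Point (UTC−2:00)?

Vantage Point is 11:30 behind Darwin.
Shift by the zone difference: 02:59 − 11:30 = 15:29 on Apr 21 in Vantage Point.

15:29 on April 21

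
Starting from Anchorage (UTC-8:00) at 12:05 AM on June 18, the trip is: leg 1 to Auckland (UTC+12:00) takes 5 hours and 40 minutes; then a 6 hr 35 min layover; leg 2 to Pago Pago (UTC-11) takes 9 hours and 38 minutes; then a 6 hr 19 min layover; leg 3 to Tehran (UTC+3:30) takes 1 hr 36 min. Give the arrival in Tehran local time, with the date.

5:23 PM on Jun 19

Convert departure to UTC: 12:05 AM + 8:00 = 8:05 AM UTC on Jun 18.
Add 5 hours 40 minutes leg 1 → 1:45 PM UTC.
Add 6 hours and 35 minutes layover in Auckland → 8:20 PM UTC.
Add 9 hours 38 minutes leg 2 → 5:58 AM UTC (Jun 19).
Add 6 hours 19 minutes layover in Pago Pago → 12:17 PM UTC.
Add 1 hour and 36 minutes leg 3 → 1:53 PM UTC.
Tehran is UTC+3:30, so local arrival = 1:53 PM + 3:30 = 5:23 PM on Jun 19.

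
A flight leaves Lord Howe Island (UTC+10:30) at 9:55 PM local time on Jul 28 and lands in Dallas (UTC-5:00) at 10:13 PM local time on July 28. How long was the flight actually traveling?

15 hours 48 minutes

Dallas is 15:30 behind Lord Howe Island.
Clock-face elapsed time (ignoring zones) is 18 minutes.
Actual elapsed = 18 minutes + 15:30 = 15 hours 48 minutes.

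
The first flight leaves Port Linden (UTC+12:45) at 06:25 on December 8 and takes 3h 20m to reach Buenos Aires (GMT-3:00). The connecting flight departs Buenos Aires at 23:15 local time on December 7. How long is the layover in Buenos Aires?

5 hours 15 minutes

Convert departure to UTC: 06:25 − 12:45 = 17:40 UTC on Dec 7.
Add 3 hours and 20 minutes flight time → 21:00 UTC.
Buenos Aires is UTC−3:00, so local arrival = 21:00 − 3:00 = 18:00 on Dec 7.
Layover = 23:15 − 18:00 = 5 hours 15 minutes.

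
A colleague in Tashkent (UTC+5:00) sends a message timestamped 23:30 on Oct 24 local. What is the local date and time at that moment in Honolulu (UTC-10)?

08:30 on October 24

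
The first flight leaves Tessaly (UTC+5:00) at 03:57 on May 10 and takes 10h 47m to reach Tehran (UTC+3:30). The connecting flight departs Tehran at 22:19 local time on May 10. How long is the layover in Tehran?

9 hours 5 minutes

Convert departure to UTC: 03:57 − 5:00 = 22:57 UTC on May 9.
Add 10 hours and 47 minutes flight time → 09:44 UTC (May 10).
Tehran is UTC+3:30, so local arrival = 09:44 + 3:30 = 13:14 on May 10.
Layover = 22:19 − 13:14 = 9 hours 5 minutes.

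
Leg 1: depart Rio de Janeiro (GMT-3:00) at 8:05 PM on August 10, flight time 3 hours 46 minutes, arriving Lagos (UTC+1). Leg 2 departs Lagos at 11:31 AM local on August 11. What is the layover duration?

Convert departure to UTC: 8:05 PM + 3:00 = 11:05 PM UTC on Aug 10.
Add 3 hours and 46 minutes flight time → 2:51 AM UTC (Aug 11).
Lagos is UTC+1:00, so local arrival = 2:51 AM + 1:00 = 3:51 AM on Aug 11.
Layover = 11:31 AM − 3:51 AM = 7 hours 40 minutes.

7 hours 40 minutes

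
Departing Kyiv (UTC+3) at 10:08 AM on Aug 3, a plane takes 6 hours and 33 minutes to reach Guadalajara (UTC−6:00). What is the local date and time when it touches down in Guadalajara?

Convert departure to UTC: 10:08 AM − 3:00 = 7:08 AM UTC on Aug 3.
Add 6 hours and 33 minutes travel time → 1:41 PM UTC.
Guadalajara is UTC−6:00, so local arrival = 1:41 PM − 6:00 = 7:41 AM on Aug 3.

7:41 AM on Aug 3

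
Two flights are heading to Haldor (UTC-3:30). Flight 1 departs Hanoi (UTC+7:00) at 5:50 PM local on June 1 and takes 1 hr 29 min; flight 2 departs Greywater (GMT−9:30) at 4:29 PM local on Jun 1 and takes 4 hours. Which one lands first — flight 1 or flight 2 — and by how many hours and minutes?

the first, by 17 hours 40 minutes

Flight 1 in UTC: 5:50 PM − 7:00 = 10:50 AM on Jun 1.
+1 hour and 29 minutes → arrive 12:19 PM UTC on Jun 1.
Flight 2 in UTC: 4:29 PM + 9:30 = 1:59 AM on Jun 2.
+4 hours → arrive 5:59 AM UTC on Jun 2.
Flight 1 lands earlier by 17 hours 40 minutes.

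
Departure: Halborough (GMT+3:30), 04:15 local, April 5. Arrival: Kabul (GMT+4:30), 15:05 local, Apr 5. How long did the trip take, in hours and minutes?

Kabul is 1:00 ahead of Halborough.
Clock-face elapsed time (ignoring zones) is 10 hours 50 minutes.
Actual elapsed = 10 hours 50 minutes − 1:00 = 9 hours 50 minutes.

9 hours 50 minutes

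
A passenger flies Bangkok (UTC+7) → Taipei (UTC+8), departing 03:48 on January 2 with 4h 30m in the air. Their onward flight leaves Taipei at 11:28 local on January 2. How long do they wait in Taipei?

Convert departure to UTC: 03:48 − 7:00 = 20:48 UTC on Jan 1.
Add 4 hours 30 minutes flight time → 01:18 UTC (Jan 2).
Taipei is UTC+8:00, so local arrival = 01:18 + 8:00 = 09:18 on Jan 2.
Layover = 11:28 − 09:18 = 2 hours 10 minutes.

2 hours 10 minutes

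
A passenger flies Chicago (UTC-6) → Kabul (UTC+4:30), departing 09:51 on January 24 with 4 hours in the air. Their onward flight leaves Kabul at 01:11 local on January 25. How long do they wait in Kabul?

Convert departure to UTC: 09:51 + 6:00 = 15:51 UTC on Jan 24.
Add 4 hours flight time → 19:51 UTC.
Kabul is UTC+4:30, so local arrival = 19:51 + 4:30 = 00:21 on Jan 25.
Layover = 01:11 − 00:21 = 50 minutes.

50 minutes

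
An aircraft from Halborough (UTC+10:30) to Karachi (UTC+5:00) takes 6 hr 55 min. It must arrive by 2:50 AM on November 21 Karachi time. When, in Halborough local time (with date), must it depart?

Target arrival in UTC: 2:50 AM − 5:00 = 9:50 PM on Nov 20.
Subtract 6 hours and 55 minutes → departure 2:55 PM UTC on Nov 20.
Halborough is UTC+10:30: 2:55 PM + 10:30 = 1:25 AM on Nov 21.

1:25 AM on November 21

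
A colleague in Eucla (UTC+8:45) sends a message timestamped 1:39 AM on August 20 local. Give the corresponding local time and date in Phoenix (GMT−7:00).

9:54 AM on August 19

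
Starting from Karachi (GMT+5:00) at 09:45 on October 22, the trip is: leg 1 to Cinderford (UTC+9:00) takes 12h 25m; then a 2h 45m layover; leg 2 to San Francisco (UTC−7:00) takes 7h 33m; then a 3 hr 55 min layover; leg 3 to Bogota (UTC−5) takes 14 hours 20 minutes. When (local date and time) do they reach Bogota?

Convert departure to UTC: 09:45 − 5:00 = 04:45 UTC on Oct 22.
Add 12 hours and 25 minutes leg 1 → 17:10 UTC.
Add 2 hours 45 minutes layover in Cinderford → 19:55 UTC.
Add 7 hours and 33 minutes leg 2 → 03:28 UTC (Oct 23).
Add 3 hours 55 minutes layover in San Francisco → 07:23 UTC.
Add 14 hours 20 minutes leg 3 → 21:43 UTC.
Bogota is UTC−5:00, so local arrival = 21:43 − 5:00 = 16:43 on Oct 23.

16:43 on October 23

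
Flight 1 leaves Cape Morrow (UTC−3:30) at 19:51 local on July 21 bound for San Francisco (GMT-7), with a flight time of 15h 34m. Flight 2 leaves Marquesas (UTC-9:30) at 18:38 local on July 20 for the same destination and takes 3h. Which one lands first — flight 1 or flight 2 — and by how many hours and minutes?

the second, by 31 hours 47 minutes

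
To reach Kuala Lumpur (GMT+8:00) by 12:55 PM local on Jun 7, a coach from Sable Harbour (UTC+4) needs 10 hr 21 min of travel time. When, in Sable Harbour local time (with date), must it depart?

10:34 PM on June 6

Target arrival in UTC: 12:55 PM − 8:00 = 4:55 AM on Jun 7.
Subtract 10 hours 21 minutes → departure 6:34 PM UTC on Jun 6.
Sable Harbour is UTC+4:00: 6:34 PM + 4:00 = 10:34 PM on Jun 6.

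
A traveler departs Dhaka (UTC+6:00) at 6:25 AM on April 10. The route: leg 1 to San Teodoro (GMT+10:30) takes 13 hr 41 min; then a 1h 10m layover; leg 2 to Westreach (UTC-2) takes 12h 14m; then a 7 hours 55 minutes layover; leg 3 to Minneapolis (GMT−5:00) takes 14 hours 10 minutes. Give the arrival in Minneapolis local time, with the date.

8:35 PM on April 11

Convert departure to UTC: 6:25 AM − 6:00 = 12:25 AM UTC on Apr 10.
Add 13 hours 41 minutes leg 1 → 2:06 PM UTC.
Add 1 hour 10 minutes layover in San Teodoro → 3:16 PM UTC.
Add 12 hours 14 minutes leg 2 → 3:30 AM UTC (Apr 11).
Add 7 hours and 55 minutes layover in Westreach → 11:25 AM UTC.
Add 14 hours and 10 minutes leg 3 → 1:35 AM UTC (Apr 12).
Minneapolis is UTC−5:00, so local arrival = 1:35 AM − 5:00 = 8:35 PM on Apr 11.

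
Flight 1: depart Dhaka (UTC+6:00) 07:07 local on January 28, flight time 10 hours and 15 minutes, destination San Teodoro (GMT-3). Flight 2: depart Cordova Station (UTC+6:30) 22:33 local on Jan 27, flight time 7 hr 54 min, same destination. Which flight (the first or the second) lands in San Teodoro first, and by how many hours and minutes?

Flight 1 in UTC: 07:07 − 6:00 = 01:07 on Jan 28.
+10 hours and 15 minutes → arrive 11:22 UTC on Jan 28.
Flight 2 in UTC: 22:33 − 6:30 = 16:03 on Jan 27.
+7 hours 54 minutes → arrive 23:57 UTC on Jan 27.
Flight 2 lands earlier by 11 hours 25 minutes.

the second, by 11 hours 25 minutes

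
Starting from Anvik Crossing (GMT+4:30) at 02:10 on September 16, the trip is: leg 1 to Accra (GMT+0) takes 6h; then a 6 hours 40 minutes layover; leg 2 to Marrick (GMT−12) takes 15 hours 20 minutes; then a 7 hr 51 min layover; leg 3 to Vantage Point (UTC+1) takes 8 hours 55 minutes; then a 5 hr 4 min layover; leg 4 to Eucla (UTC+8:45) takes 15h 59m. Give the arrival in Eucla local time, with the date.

Convert departure to UTC: 02:10 − 4:30 = 21:40 UTC on Sep 15.
Add 6 hours leg 1 → 03:40 UTC (Sep 16).
Add 6 hours 40 minutes layover in Accra → 10:20 UTC.
Add 15 hours 20 minutes leg 2 → 01:40 UTC (Sep 17).
Add 7 hours 51 minutes layover in Marrick → 09:31 UTC.
Add 8 hours 55 minutes leg 3 → 18:26 UTC.
Add 5 hours and 4 minutes layover in Vantage Point → 23:30 UTC.
Add 15 hours 59 minutes leg 4 → 15:29 UTC (Sep 18).
Eucla is UTC+8:45, so local arrival = 15:29 + 8:45 = 00:14 on Sep 19.

00:14 on September 19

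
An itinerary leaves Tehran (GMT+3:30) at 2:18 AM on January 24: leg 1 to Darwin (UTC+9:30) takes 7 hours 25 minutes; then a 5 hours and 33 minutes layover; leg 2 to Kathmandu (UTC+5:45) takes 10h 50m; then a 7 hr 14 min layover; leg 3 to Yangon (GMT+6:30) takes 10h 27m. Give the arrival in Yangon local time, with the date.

10:47 PM on Jan 25

Convert departure to UTC: 2:18 AM − 3:30 = 10:48 PM UTC on Jan 23.
Add 7 hours 25 minutes leg 1 → 6:13 AM UTC (Jan 24).
Add 5 hours and 33 minutes layover in Darwin → 11:46 AM UTC.
Add 10 hours 50 minutes leg 2 → 10:36 PM UTC.
Add 7 hours and 14 minutes layover in Kathmandu → 5:50 AM UTC (Jan 25).
Add 10 hours 27 minutes leg 3 → 4:17 PM UTC.
Yangon is UTC+6:30, so local arrival = 4:17 PM + 6:30 = 10:47 PM on Jan 25.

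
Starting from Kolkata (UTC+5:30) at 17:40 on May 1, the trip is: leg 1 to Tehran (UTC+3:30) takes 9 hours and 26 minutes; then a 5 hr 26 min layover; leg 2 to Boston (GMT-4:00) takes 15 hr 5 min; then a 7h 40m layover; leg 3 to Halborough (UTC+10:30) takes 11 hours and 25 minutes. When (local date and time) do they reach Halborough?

23:42 on May 3

Convert departure to UTC: 17:40 − 5:30 = 12:10 UTC on May 1.
Add 9 hours and 26 minutes leg 1 → 21:36 UTC.
Add 5 hours and 26 minutes layover in Tehran → 03:02 UTC (May 2).
Add 15 hours and 5 minutes leg 2 → 18:07 UTC.
Add 7 hours and 40 minutes layover in Boston → 01:47 UTC (May 3).
Add 11 hours 25 minutes leg 3 → 13:12 UTC.
Halborough is UTC+10:30, so local arrival = 13:12 + 10:30 = 23:42 on May 3.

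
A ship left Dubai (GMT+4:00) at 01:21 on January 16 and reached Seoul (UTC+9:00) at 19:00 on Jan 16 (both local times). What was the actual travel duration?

Departure in UTC: 01:21 − 4:00 = 21:21 on Jan 15.
Arrival in UTC: 19:00 − 9:00 = 10:00 on Jan 16.
Elapsed = 10:00 − 21:21 (+1 day) = 12 hours 39 minutes.

12 hours 39 minutes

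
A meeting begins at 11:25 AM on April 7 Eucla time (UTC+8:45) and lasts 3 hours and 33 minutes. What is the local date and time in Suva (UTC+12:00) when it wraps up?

Convert start to UTC: 11:25 AM − 8:45 = 2:40 AM UTC on Apr 7.
Add 3 hours 33 minutes duration → 6:13 AM UTC.
Suva is UTC+12:00, so local end time = 6:13 AM + 12:00 = 6:13 PM on Apr 7.

6:13 PM on Apr 7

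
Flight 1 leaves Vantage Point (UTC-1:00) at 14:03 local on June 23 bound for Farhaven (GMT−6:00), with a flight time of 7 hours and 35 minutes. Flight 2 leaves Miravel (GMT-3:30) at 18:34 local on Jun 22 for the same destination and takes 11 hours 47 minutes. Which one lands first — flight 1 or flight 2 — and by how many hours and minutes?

the second, by 12 hours 47 minutes

Flight 1 in UTC: 14:03 + 1:00 = 15:03 on Jun 23.
+7 hours and 35 minutes → arrive 22:38 UTC on Jun 23.
Flight 2 in UTC: 18:34 + 3:30 = 22:04 on Jun 22.
+11 hours and 47 minutes → arrive 09:51 UTC on Jun 23.
Flight 2 lands earlier by 12 hours 47 minutes.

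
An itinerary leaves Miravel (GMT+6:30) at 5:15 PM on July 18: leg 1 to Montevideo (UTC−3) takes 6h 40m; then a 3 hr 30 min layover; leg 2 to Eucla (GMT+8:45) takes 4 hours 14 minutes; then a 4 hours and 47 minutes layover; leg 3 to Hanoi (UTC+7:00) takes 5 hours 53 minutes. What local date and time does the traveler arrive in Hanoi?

Convert departure to UTC: 5:15 PM − 6:30 = 10:45 AM UTC on Jul 18.
Add 6 hours and 40 minutes leg 1 → 5:25 PM UTC.
Add 3 hours and 30 minutes layover in Montevideo → 8:55 PM UTC.
Add 4 hours and 14 minutes leg 2 → 1:09 AM UTC (Jul 19).
Add 4 hours and 47 minutes layover in Eucla → 5:56 AM UTC.
Add 5 hours and 53 minutes leg 3 → 11:49 AM UTC.
Hanoi is UTC+7:00, so local arrival = 11:49 AM + 7:00 = 6:49 PM on Jul 19.

6:49 PM on July 19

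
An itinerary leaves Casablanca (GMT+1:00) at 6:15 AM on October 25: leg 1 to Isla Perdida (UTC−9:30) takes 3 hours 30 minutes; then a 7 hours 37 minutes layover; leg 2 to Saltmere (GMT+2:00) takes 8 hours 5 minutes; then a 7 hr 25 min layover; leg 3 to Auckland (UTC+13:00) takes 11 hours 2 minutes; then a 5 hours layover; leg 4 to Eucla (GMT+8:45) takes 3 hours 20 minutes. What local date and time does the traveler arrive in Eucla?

Convert departure to UTC: 6:15 AM − 1:00 = 5:15 AM UTC on Oct 25.
Add 3 hours and 30 minutes leg 1 → 8:45 AM UTC.
Add 7 hours 37 minutes layover in Isla Perdida → 4:22 PM UTC.
Add 8 hours and 5 minutes leg 2 → 12:27 AM UTC (Oct 26).
Add 7 hours and 25 minutes layover in Saltmere → 7:52 AM UTC.
Add 11 hours 2 minutes leg 3 → 6:54 PM UTC.
Add 5 hours layover in Auckland → 11:54 PM UTC.
Add 3 hours 20 minutes leg 4 → 3:14 AM UTC (Oct 27).
Eucla is UTC+8:45, so local arrival = 3:14 AM + 8:45 = 11:59 AM on Oct 27.

11:59 AM on October 27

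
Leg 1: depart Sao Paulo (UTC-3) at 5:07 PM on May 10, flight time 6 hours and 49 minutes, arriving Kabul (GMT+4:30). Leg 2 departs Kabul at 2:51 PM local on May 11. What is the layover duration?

Convert departure to UTC: 5:07 PM + 3:00 = 8:07 PM UTC on May 10.
Add 6 hours 49 minutes flight time → 2:56 AM UTC (May 11).
Kabul is UTC+4:30, so local arrival = 2:56 AM + 4:30 = 7:26 AM on May 11.
Layover = 2:51 PM − 7:26 AM = 7 hours 25 minutes.

7 hours 25 minutes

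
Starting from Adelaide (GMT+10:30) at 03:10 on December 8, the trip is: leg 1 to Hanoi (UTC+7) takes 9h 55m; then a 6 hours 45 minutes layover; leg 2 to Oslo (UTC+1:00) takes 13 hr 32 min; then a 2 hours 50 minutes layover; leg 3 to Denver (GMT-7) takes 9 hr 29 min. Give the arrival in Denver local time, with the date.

04:11 on December 9

Convert departure to UTC: 03:10 − 10:30 = 16:40 UTC on Dec 7.
Add 9 hours and 55 minutes leg 1 → 02:35 UTC (Dec 8).
Add 6 hours and 45 minutes layover in Hanoi → 09:20 UTC.
Add 13 hours 32 minutes leg 2 → 22:52 UTC.
Add 2 hours and 50 minutes layover in Oslo → 01:42 UTC (Dec 9).
Add 9 hours and 29 minutes leg 3 → 11:11 UTC.
Denver is UTC−7:00, so local arrival = 11:11 − 7:00 = 04:11 on Dec 9.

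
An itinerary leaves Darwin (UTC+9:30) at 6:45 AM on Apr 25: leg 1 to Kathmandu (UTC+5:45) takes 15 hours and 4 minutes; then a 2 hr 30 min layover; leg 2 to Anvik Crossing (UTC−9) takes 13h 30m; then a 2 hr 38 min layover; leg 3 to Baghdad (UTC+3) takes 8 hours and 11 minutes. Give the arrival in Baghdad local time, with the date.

6:08 PM on April 26

Convert departure to UTC: 6:45 AM − 9:30 = 9:15 PM UTC on Apr 24.
Add 15 hours and 4 minutes leg 1 → 12:19 PM UTC (Apr 25).
Add 2 hours 30 minutes layover in Kathmandu → 2:49 PM UTC.
Add 13 hours 30 minutes leg 2 → 4:19 AM UTC (Apr 26).
Add 2 hours and 38 minutes layover in Anvik Crossing → 6:57 AM UTC.
Add 8 hours 11 minutes leg 3 → 3:08 PM UTC.
Baghdad is UTC+3:00, so local arrival = 3:08 PM + 3:00 = 6:08 PM on Apr 26.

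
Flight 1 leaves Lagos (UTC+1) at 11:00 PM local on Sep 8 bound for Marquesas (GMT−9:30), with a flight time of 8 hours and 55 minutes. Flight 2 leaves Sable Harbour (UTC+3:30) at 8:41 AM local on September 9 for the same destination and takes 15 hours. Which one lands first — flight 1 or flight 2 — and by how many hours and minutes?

the first, by 13 hours 16 minutes

Flight 1 in UTC: 11:00 PM − 1:00 = 10:00 PM on Sep 8.
+8 hours and 55 minutes → arrive 6:55 AM UTC on Sep 9.
Flight 2 in UTC: 8:41 AM − 3:30 = 5:11 AM on Sep 9.
+15 hours → arrive 8:11 PM UTC on Sep 9.
Flight 1 lands earlier by 13 hours 16 minutes.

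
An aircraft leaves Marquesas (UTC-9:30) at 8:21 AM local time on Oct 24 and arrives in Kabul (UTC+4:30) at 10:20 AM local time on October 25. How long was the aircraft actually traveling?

Departure in UTC: 8:21 AM + 9:30 = 5:51 PM on Oct 24.
Arrival in UTC: 10:20 AM − 4:30 = 5:50 AM on Oct 25.
Elapsed = 5:50 AM − 5:51 PM (+1 day) = 11 hours 59 minutes.

11 hours 59 minutes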